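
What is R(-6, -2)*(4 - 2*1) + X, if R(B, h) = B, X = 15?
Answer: 3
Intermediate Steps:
R(-6, -2)*(4 - 2*1) + X = -6*(4 - 2*1) + 15 = -6*(4 - 2) + 15 = -6*2 + 15 = -12 + 15 = 3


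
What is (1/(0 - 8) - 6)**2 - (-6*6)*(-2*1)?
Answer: -2207/64 ≈ -34.484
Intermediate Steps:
(1/(0 - 8) - 6)**2 - (-6*6)*(-2*1) = (1/(-8) - 6)**2 - (-36)*(-2) = (-1/8 - 6)**2 - 1*72 = (-49/8)**2 - 72 = 2401/64 - 72 = -2207/64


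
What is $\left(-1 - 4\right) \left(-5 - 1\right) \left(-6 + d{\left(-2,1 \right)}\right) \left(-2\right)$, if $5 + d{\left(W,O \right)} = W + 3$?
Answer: $600$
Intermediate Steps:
$d{\left(W,O \right)} = -2 + W$ ($d{\left(W,O \right)} = -5 + \left(W + 3\right) = -5 + \left(3 + W\right) = -2 + W$)
$\left(-1 - 4\right) \left(-5 - 1\right) \left(-6 + d{\left(-2,1 \right)}\right) \left(-2\right) = \left(-1 - 4\right) \left(-5 - 1\right) \left(-6 - 4\right) \left(-2\right) = \left(-1 - 4\right) \left(- 6 \left(-6 - 4\right)\right) \left(-2\right) = - 5 \left(\left(-6\right) \left(-10\right)\right) \left(-2\right) = \left(-5\right) 60 \left(-2\right) = \left(-300\right) \left(-2\right) = 600$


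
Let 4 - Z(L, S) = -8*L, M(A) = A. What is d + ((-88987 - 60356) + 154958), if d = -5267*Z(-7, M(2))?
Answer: 279499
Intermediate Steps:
Z(L, S) = 4 + 8*L (Z(L, S) = 4 - (-8)*L = 4 + 8*L)
d = 273884 (d = -5267*(4 + 8*(-7)) = -5267*(4 - 56) = -5267*(-52) = 273884)
d + ((-88987 - 60356) + 154958) = 273884 + ((-88987 - 60356) + 154958) = 273884 + (-149343 + 154958) = 273884 + 5615 = 279499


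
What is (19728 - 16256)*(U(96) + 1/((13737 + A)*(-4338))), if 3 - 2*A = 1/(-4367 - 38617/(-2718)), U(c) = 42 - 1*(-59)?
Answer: 247256284774053140320/705092749963299 ≈ 3.5067e+5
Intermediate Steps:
U(c) = 101 (U(c) = 42 + 59 = 101)
A = 35495385/23661778 (A = 3/2 - 1/(2*(-4367 - 38617/(-2718))) = 3/2 - 1/(2*(-4367 - 38617*(-1/2718))) = 3/2 - 1/(2*(-4367 + 38617/2718)) = 3/2 - 1/(2*(-11830889/2718)) = 3/2 - ½*(-2718/11830889) = 3/2 + 1359/11830889 = 35495385/23661778 ≈ 1.5001)
(19728 - 16256)*(U(96) + 1/((13737 + A)*(-4338))) = (19728 - 16256)*(101 + 1/((13737 + 35495385/23661778)*(-4338))) = 3472*(101 - 1/4338/(325077339771/23661778)) = 3472*(101 + (23661778/325077339771)*(-1/4338)) = 3472*(101 - 11830889/705092749963299) = 3472*(71214367734462310/705092749963299) = 247256284774053140320/705092749963299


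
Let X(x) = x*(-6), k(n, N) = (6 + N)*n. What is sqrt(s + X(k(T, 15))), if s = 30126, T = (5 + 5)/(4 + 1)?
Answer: sqrt(29874) ≈ 172.84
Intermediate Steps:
T = 2 (T = 10/5 = 10*(1/5) = 2)
k(n, N) = n*(6 + N)
X(x) = -6*x
sqrt(s + X(k(T, 15))) = sqrt(30126 - 12*(6 + 15)) = sqrt(30126 - 12*21) = sqrt(30126 - 6*42) = sqrt(30126 - 252) = sqrt(29874)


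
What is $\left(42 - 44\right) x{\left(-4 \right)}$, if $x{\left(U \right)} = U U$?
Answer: $-32$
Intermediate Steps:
$x{\left(U \right)} = U^{2}$
$\left(42 - 44\right) x{\left(-4 \right)} = \left(42 - 44\right) \left(-4\right)^{2} = \left(-2\right) 16 = -32$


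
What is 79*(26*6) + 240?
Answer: 12564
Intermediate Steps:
79*(26*6) + 240 = 79*156 + 240 = 12324 + 240 = 12564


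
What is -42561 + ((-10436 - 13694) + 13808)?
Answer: -52883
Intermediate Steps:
-42561 + ((-10436 - 13694) + 13808) = -42561 + (-24130 + 13808) = -42561 - 10322 = -52883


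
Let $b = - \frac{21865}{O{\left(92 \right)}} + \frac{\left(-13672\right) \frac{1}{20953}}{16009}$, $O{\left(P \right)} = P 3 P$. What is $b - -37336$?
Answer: $\frac{13826022584309665}{370321981008} \approx 37335.0$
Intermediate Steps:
$O{\left(P \right)} = 3 P^{2}$ ($O{\left(P \right)} = 3 P P = 3 P^{2}$)
$b = - \frac{318898605023}{370321981008}$ ($b = - \frac{21865}{3 \cdot 92^{2}} + \frac{\left(-13672\right) \frac{1}{20953}}{16009} = - \frac{21865}{3 \cdot 8464} + \left(-13672\right) \frac{1}{20953} \cdot \frac{1}{16009} = - \frac{21865}{25392} - \frac{13672}{335436577} = - \frac{318898605023}{370321981008} \approx -0.86114$)
$b - -37336 = - \frac{318898605023}{370321981008} - -37336 = - \frac{318898605023}{370321981008} + 37336 = \frac{13826022584309665}{370321981008}$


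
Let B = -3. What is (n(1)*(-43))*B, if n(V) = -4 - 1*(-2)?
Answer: -258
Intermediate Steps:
n(V) = -2 (n(V) = -4 + 2 = -2)
(n(1)*(-43))*B = -2*(-43)*(-3) = 86*(-3) = -258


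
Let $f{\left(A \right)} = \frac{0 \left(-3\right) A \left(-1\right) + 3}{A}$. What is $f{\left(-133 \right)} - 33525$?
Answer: $- \frac{4458828}{133} \approx -33525.0$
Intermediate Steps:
$f{\left(A \right)} = \frac{3}{A}$ ($f{\left(A \right)} = \frac{0 A \left(-1\right) + 3}{A} = \frac{0 \left(-1\right) + 3}{A} = \frac{0 + 3}{A} = \frac{3}{A}$)
$f{\left(-133 \right)} - 33525 = \frac{3}{-133} - 33525 = 3 \left(- \frac{1}{133}\right) - 33525 = - \frac{3}{133} - 33525 = - \frac{4458828}{133}$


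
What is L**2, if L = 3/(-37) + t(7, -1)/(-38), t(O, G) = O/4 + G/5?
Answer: 11744329/790734400 ≈ 0.014852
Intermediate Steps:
t(O, G) = O/4 + G/5 (t(O, G) = O*(1/4) + G*(1/5) = O/4 + G/5)
L = -3427/28120 (L = 3/(-37) + ((1/4)*7 + (1/5)*(-1))/(-38) = 3*(-1/37) + (7/4 - 1/5)*(-1/38) = -3/37 + (31/20)*(-1/38) = -3/37 - 31/760 = -3427/28120 ≈ -0.12187)
L**2 = (-3427/28120)**2 = 11744329/790734400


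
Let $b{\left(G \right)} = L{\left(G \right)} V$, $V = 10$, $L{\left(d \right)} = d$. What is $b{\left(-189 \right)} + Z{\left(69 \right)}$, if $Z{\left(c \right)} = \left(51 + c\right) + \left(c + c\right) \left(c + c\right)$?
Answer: $17274$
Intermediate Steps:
$Z{\left(c \right)} = 51 + c + 4 c^{2}$ ($Z{\left(c \right)} = \left(51 + c\right) + 2 c 2 c = \left(51 + c\right) + 4 c^{2} = 51 + c + 4 c^{2}$)
$b{\left(G \right)} = 10 G$ ($b{\left(G \right)} = G 10 = 10 G$)
$b{\left(-189 \right)} + Z{\left(69 \right)} = 10 \left(-189\right) + \left(51 + 69 + 4 \cdot 69^{2}\right) = -1890 + \left(51 + 69 + 4 \cdot 4761\right) = -1890 + \left(51 + 69 + 19044\right) = -1890 + 19164 = 17274$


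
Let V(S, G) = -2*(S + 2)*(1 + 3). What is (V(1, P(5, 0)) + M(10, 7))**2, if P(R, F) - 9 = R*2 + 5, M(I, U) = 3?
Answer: 441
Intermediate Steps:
P(R, F) = 14 + 2*R (P(R, F) = 9 + (R*2 + 5) = 9 + (2*R + 5) = 9 + (5 + 2*R) = 14 + 2*R)
V(S, G) = -16 - 8*S (V(S, G) = -2*(2 + S)*4 = -2*(8 + 4*S) = -16 - 8*S)
(V(1, P(5, 0)) + M(10, 7))**2 = ((-16 - 8*1) + 3)**2 = ((-16 - 8) + 3)**2 = (-24 + 3)**2 = (-21)**2 = 441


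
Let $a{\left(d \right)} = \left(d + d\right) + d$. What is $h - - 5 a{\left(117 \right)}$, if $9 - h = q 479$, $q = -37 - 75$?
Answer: $55412$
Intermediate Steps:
$q = -112$ ($q = -37 - 75 = -112$)
$a{\left(d \right)} = 3 d$ ($a{\left(d \right)} = 2 d + d = 3 d$)
$h = 53657$ ($h = 9 - \left(-112\right) 479 = 9 - -53648 = 9 + 53648 = 53657$)
$h - - 5 a{\left(117 \right)} = 53657 - - 5 \cdot 3 \cdot 117 = 53657 - \left(-5\right) 351 = 53657 - -1755 = 53657 + 1755 = 55412$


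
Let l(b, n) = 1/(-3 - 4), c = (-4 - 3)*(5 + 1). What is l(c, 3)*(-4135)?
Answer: 4135/7 ≈ 590.71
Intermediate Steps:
c = -42 (c = -7*6 = -42)
l(b, n) = -⅐ (l(b, n) = 1/(-7) = -⅐)
l(c, 3)*(-4135) = -⅐*(-4135) = 4135/7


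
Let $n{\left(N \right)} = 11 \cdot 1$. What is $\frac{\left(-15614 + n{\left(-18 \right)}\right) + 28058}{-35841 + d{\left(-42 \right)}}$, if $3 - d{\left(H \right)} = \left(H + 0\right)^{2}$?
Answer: $- \frac{12455}{37602} \approx -0.33123$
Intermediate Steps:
$n{\left(N \right)} = 11$
$d{\left(H \right)} = 3 - H^{2}$ ($d{\left(H \right)} = 3 - \left(H + 0\right)^{2} = 3 - H^{2}$)
$\frac{\left(-15614 + n{\left(-18 \right)}\right) + 28058}{-35841 + d{\left(-42 \right)}} = \frac{\left(-15614 + 11\right) + 28058}{-35841 + \left(3 - \left(-42\right)^{2}\right)} = \frac{-15603 + 28058}{-35841 + \left(3 - 1764\right)} = \frac{12455}{-35841 + \left(3 - 1764\right)} = \frac{12455}{-35841 - 1761} = \frac{12455}{-37602} = 12455 \left(- \frac{1}{37602}\right) = - \frac{12455}{37602}$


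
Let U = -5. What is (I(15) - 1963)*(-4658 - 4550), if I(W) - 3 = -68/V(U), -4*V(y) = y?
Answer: 92742976/5 ≈ 1.8549e+7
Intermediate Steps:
V(y) = -y/4
I(W) = -257/5 (I(W) = 3 - 68/((-¼*(-5))) = 3 - 68/5/4 = 3 - 68*⅘ = 3 - 272/5 = -257/5)
(I(15) - 1963)*(-4658 - 4550) = (-257/5 - 1963)*(-4658 - 4550) = -10072/5*(-9208) = 92742976/5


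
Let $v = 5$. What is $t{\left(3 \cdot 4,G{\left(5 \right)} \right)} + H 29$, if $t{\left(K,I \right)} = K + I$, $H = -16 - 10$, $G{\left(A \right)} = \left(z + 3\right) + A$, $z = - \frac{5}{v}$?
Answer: $-735$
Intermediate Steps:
$z = -1$ ($z = - \frac{5}{5} = \left(-5\right) \frac{1}{5} = -1$)
$G{\left(A \right)} = 2 + A$ ($G{\left(A \right)} = \left(-1 + 3\right) + A = 2 + A$)
$H = -26$
$t{\left(K,I \right)} = I + K$
$t{\left(3 \cdot 4,G{\left(5 \right)} \right)} + H 29 = \left(\left(2 + 5\right) + 3 \cdot 4\right) - 754 = \left(7 + 12\right) - 754 = 19 - 754 = -735$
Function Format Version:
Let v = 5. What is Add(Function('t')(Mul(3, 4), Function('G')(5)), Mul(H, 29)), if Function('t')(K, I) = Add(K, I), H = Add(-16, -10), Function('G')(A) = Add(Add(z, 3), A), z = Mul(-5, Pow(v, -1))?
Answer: -735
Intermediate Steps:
z = -1 (z = Mul(-5, Pow(5, -1)) = Mul(-5, Rational(1, 5)) = -1)
Function('G')(A) = Add(2, A) (Function('G')(A) = Add(Add(-1, 3), A) = Add(2, A))
H = -26
Function('t')(K, I) = Add(I, K)
Add(Function('t')(Mul(3, 4), Function('G')(5)), Mul(H, 29)) = Add(Add(Add(2, 5), Mul(3, 4)), Mul(-26, 29)) = Add(Add(7, 12), -754) = Add(19, -754) = -735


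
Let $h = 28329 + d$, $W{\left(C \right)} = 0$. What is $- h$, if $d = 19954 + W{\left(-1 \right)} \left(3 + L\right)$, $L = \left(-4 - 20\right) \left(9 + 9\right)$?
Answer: $-48283$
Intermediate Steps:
$L = -432$ ($L = \left(-24\right) 18 = -432$)
$d = 19954$ ($d = 19954 + 0 \left(3 - 432\right) = 19954 + 0 \left(-429\right) = 19954 + 0 = 19954$)
$h = 48283$ ($h = 28329 + 19954 = 48283$)
$- h = \left(-1\right) 48283 = -48283$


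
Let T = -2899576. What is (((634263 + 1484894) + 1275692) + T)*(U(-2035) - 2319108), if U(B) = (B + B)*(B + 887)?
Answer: 1165502177796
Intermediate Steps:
U(B) = 2*B*(887 + B) (U(B) = (2*B)*(887 + B) = 2*B*(887 + B))
(((634263 + 1484894) + 1275692) + T)*(U(-2035) - 2319108) = (((634263 + 1484894) + 1275692) - 2899576)*(2*(-2035)*(887 - 2035) - 2319108) = ((2119157 + 1275692) - 2899576)*(2*(-2035)*(-1148) - 2319108) = (3394849 - 2899576)*(4672360 - 2319108) = 495273*2353252 = 1165502177796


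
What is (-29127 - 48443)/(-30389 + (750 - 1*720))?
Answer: 77570/30359 ≈ 2.5551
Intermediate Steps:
(-29127 - 48443)/(-30389 + (750 - 1*720)) = -77570/(-30389 + (750 - 720)) = -77570/(-30389 + 30) = -77570/(-30359) = -77570*(-1/30359) = 77570/30359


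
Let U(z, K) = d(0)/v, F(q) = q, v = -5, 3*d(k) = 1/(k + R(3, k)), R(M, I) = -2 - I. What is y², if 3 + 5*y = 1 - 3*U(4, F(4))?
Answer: 441/2500 ≈ 0.17640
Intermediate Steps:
d(k) = -⅙ (d(k) = 1/(3*(k + (-2 - k))) = (⅓)/(-2) = (⅓)*(-½) = -⅙)
U(z, K) = 1/30 (U(z, K) = -⅙/(-5) = -⅙*(-⅕) = 1/30)
y = -21/50 (y = -⅗ + (1 - 3*1/30)/5 = -⅗ + (1 - ⅒)/5 = -⅗ + (⅕)*(9/10) = -⅗ + 9/50 = -21/50 ≈ -0.42000)
y² = (-21/50)² = 441/2500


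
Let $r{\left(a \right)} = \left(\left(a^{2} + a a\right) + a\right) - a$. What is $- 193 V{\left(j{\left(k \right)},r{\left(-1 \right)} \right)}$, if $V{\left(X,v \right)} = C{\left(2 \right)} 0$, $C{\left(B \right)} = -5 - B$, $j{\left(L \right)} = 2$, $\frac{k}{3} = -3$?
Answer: $0$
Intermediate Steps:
$k = -9$ ($k = 3 \left(-3\right) = -9$)
$r{\left(a \right)} = 2 a^{2}$ ($r{\left(a \right)} = \left(\left(a^{2} + a^{2}\right) + a\right) - a = \left(2 a^{2} + a\right) - a = \left(a + 2 a^{2}\right) - a = 2 a^{2}$)
$V{\left(X,v \right)} = 0$ ($V{\left(X,v \right)} = \left(-5 - 2\right) 0 = \left(-7\right) 0 = 0$)
$- 193 V{\left(j{\left(k \right)},r{\left(-1 \right)} \right)} = \left(-193\right) 0 = 0$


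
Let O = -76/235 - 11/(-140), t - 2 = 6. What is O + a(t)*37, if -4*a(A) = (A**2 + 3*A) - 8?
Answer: -4870811/6580 ≈ -740.25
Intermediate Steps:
t = 8 (t = 2 + 6 = 8)
a(A) = 2 - 3*A/4 - A**2/4 (a(A) = -((A**2 + 3*A) - 8)/4 = -(-8 + A**2 + 3*A)/4 = 2 - 3*A/4 - A**2/4)
O = -1611/6580 (O = -76*1/235 - 11*(-1/140) = -76/235 + 11/140 = -1611/6580 ≈ -0.24483)
O + a(t)*37 = -1611/6580 + (2 - 3/4*8 - 1/4*8**2)*37 = -1611/6580 + (2 - 6 - 1/4*64)*37 = -1611/6580 + (2 - 6 - 16)*37 = -1611/6580 - 20*37 = -1611/6580 - 740 = -4870811/6580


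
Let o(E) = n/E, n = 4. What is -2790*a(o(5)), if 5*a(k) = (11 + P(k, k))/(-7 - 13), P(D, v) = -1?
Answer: 279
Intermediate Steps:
o(E) = 4/E
a(k) = -⅒ (a(k) = ((11 - 1)/(-7 - 13))/5 = (10/(-20))/5 = (10*(-1/20))/5 = (⅕)*(-½) = -⅒)
-2790*a(o(5)) = -2790*(-⅒) = 279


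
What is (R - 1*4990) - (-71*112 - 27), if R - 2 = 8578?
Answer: 11569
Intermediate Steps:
R = 8580 (R = 2 + 8578 = 8580)
(R - 1*4990) - (-71*112 - 27) = (8580 - 1*4990) - (-71*112 - 27) = (8580 - 4990) - (-7952 - 27) = 3590 - 1*(-7979) = 3590 + 7979 = 11569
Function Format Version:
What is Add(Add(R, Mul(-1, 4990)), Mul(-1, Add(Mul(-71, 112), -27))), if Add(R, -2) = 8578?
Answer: 11569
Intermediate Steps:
R = 8580 (R = Add(2, 8578) = 8580)
Add(Add(R, Mul(-1, 4990)), Mul(-1, Add(Mul(-71, 112), -27))) = Add(Add(8580, Mul(-1, 4990)), Mul(-1, Add(Mul(-71, 112), -27))) = Add(Add(8580, -4990), Mul(-1, Add(-7952, -27))) = Add(3590, Mul(-1, -7979)) = Add(3590, 7979) = 11569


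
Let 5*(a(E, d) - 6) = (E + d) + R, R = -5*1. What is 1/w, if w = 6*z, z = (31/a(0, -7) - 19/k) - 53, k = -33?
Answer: -33/8675 ≈ -0.0038040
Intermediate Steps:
R = -5
a(E, d) = 5 + E/5 + d/5 (a(E, d) = 6 + ((E + d) - 5)/5 = 6 + (-5 + E + d)/5 = 6 + (-1 + E/5 + d/5) = 5 + E/5 + d/5)
z = -8675/198 (z = (31/(5 + (⅕)*0 + (⅕)*(-7)) - 19/(-33)) - 53 = (31/(5 + 0 - 7/5) - 19*(-1/33)) - 53 = (31/(18/5) + 19/33) - 53 = (31*(5/18) + 19/33) - 53 = (155/18 + 19/33) - 53 = 1819/198 - 53 = -8675/198 ≈ -43.813)
w = -8675/33 (w = 6*(-8675/198) = -8675/33 ≈ -262.88)
1/w = 1/(-8675/33) = -33/8675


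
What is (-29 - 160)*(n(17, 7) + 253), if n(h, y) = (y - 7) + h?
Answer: -51030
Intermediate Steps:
n(h, y) = -7 + h + y (n(h, y) = (-7 + y) + h = -7 + h + y)
(-29 - 160)*(n(17, 7) + 253) = (-29 - 160)*((-7 + 17 + 7) + 253) = -189*(17 + 253) = -189*270 = -51030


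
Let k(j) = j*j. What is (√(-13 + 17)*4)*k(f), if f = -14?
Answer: 1568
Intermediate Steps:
k(j) = j²
(√(-13 + 17)*4)*k(f) = (√(-13 + 17)*4)*(-14)² = (√4*4)*196 = (2*4)*196 = 8*196 = 1568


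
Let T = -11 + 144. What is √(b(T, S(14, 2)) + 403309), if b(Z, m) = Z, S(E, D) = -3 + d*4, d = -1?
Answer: √403442 ≈ 635.17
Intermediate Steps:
T = 133
S(E, D) = -7 (S(E, D) = -3 - 1*4 = -3 - 4 = -7)
√(b(T, S(14, 2)) + 403309) = √(133 + 403309) = √403442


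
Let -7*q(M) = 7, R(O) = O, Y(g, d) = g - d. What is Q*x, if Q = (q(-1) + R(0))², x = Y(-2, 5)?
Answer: -7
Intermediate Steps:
x = -7 (x = -2 - 1*5 = -2 - 5 = -7)
q(M) = -1 (q(M) = -⅐*7 = -1)
Q = 1 (Q = (-1 + 0)² = (-1)² = 1)
Q*x = 1*(-7) = -7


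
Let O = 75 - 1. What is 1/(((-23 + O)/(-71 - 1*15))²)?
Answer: 7396/2601 ≈ 2.8435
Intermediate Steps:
O = 74
1/(((-23 + O)/(-71 - 1*15))²) = 1/(((-23 + 74)/(-71 - 1*15))²) = 1/((51/(-71 - 15))²) = 1/((51/(-86))²) = 1/((51*(-1/86))²) = 1/((-51/86)²) = 1/(2601/7396) = 7396/2601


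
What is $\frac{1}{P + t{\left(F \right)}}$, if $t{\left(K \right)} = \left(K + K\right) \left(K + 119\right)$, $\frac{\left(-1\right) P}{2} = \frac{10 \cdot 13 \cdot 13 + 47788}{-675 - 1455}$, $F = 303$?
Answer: $\frac{1065}{272404058} \approx 3.9096 \cdot 10^{-6}$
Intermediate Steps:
$P = \frac{49478}{1065}$ ($P = - 2 \frac{10 \cdot 13 \cdot 13 + 47788}{-675 - 1455} = - 2 \frac{130 \cdot 13 + 47788}{-2130} = - 2 \left(1690 + 47788\right) \left(- \frac{1}{2130}\right) = - 2 \cdot 49478 \left(- \frac{1}{2130}\right) = \left(-2\right) \left(- \frac{24739}{1065}\right) = \frac{49478}{1065} \approx 46.458$)
$t{\left(K \right)} = 2 K \left(119 + K\right)$
$\frac{1}{P + t{\left(F \right)}} = \frac{1}{\frac{49478}{1065} + 2 \cdot 303 \left(119 + 303\right)} = \frac{1}{\frac{49478}{1065} + 2 \cdot 303 \cdot 422} = \frac{1}{\frac{49478}{1065} + 255732} = \frac{1}{\frac{272404058}{1065}} = \frac{1065}{272404058}$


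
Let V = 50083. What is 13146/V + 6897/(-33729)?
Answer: 32659661/563083169 ≈ 0.058001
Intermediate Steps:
13146/V + 6897/(-33729) = 13146/50083 + 6897/(-33729) = 13146*(1/50083) + 6897*(-1/33729) = 13146/50083 - 2299/11243 = 32659661/563083169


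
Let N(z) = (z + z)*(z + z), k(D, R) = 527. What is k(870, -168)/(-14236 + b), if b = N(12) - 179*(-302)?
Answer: 527/40398 ≈ 0.013045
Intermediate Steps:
N(z) = 4*z² (N(z) = (2*z)*(2*z) = 4*z²)
b = 54634 (b = 4*12² - 179*(-302) = 4*144 + 54058 = 576 + 54058 = 54634)
k(870, -168)/(-14236 + b) = 527/(-14236 + 54634) = 527/40398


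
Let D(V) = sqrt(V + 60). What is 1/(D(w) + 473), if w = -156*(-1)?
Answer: 473/223513 - 6*sqrt(6)/223513 ≈ 0.0020505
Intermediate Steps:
w = 156
D(V) = sqrt(60 + V)
1/(D(w) + 473) = 1/(sqrt(60 + 156) + 473) = 1/(sqrt(216) + 473) = 1/(6*sqrt(6) + 473) = 1/(473 + 6*sqrt(6))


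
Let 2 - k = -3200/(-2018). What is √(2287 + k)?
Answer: √2328773009/1009 ≈ 47.827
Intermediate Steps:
k = 418/1009 (k = 2 - (-3200)/(-2018) = 2 - (-3200)*(-1)/2018 = 2 - 1*1600/1009 = 2 - 1600/1009 = 418/1009 ≈ 0.41427)
√(2287 + k) = √(2287 + 418/1009) = √(2308001/1009) = √2328773009/1009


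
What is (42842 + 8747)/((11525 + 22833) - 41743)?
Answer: -51589/7385 ≈ -6.9856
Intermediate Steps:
(42842 + 8747)/((11525 + 22833) - 41743) = 51589/(34358 - 41743) = 51589/(-7385) = 51589*(-1/7385) = -51589/7385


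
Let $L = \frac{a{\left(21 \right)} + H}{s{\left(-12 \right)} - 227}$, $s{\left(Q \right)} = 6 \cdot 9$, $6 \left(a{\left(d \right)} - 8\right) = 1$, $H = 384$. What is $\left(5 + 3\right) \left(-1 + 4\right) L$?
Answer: $- \frac{9412}{173} \approx -54.405$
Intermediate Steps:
$a{\left(d \right)} = \frac{49}{6}$ ($a{\left(d \right)} = 8 + \frac{1}{6} \cdot 1 = 8 + \frac{1}{6} = \frac{49}{6}$)
$s{\left(Q \right)} = 54$
$L = - \frac{2353}{1038}$ ($L = \frac{\frac{49}{6} + 384}{54 - 227} = \frac{2353}{6 \left(-173\right)} = \frac{2353}{6} \left(- \frac{1}{173}\right) = - \frac{2353}{1038} \approx -2.2669$)
$\left(5 + 3\right) \left(-1 + 4\right) L = \left(5 + 3\right) \left(-1 + 4\right) \left(- \frac{2353}{1038}\right) = 8 \cdot 3 \left(- \frac{2353}{1038}\right) = 24 \left(- \frac{2353}{1038}\right) = - \frac{9412}{173}$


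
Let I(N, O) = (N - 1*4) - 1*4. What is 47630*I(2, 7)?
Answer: -285780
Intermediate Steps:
I(N, O) = -8 + N (I(N, O) = (N - 4) - 4 = (-4 + N) - 4 = -8 + N)
47630*I(2, 7) = 47630*(-8 + 2) = 47630*(-6) = -285780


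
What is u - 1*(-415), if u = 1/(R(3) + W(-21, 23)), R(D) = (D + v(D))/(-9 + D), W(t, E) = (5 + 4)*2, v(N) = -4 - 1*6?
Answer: 47731/115 ≈ 415.05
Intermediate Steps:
v(N) = -10 (v(N) = -4 - 6 = -10)
W(t, E) = 18 (W(t, E) = 9*2 = 18)
R(D) = (-10 + D)/(-9 + D) (R(D) = (D - 10)/(-9 + D) = (-10 + D)/(-9 + D))
u = 6/115 (u = 1/((-10 + 3)/(-9 + 3) + 18) = 1/(-7/(-6) + 18) = 1/(-⅙*(-7) + 18) = 1/(7/6 + 18) = 1/(115/6) = 6/115 ≈ 0.052174)
u - 1*(-415) = 6/115 - 1*(-415) = 6/115 + 415 = 47731/115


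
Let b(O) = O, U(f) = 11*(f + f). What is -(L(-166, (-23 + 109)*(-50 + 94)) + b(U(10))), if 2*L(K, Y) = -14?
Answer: -213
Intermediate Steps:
U(f) = 22*f (U(f) = 11*(2*f) = 22*f)
L(K, Y) = -7 (L(K, Y) = (½)*(-14) = -7)
-(L(-166, (-23 + 109)*(-50 + 94)) + b(U(10))) = -(-7 + 22*10) = -(-7 + 220) = -1*213 = -213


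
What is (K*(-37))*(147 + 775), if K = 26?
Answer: -886964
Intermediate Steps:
(K*(-37))*(147 + 775) = (26*(-37))*(147 + 775) = -962*922 = -886964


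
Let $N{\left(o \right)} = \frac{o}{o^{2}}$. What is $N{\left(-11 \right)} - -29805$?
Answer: $\frac{327854}{11} \approx 29805.0$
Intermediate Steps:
$N{\left(o \right)} = \frac{1}{o}$ ($N{\left(o \right)} = \frac{o}{o^{2}} = \frac{1}{o}$)
$N{\left(-11 \right)} - -29805 = \frac{1}{-11} - -29805 = - \frac{1}{11} + 29805 = \frac{327854}{11}$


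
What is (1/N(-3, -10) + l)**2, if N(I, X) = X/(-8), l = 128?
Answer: 414736/25 ≈ 16589.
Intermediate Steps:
N(I, X) = -X/8 (N(I, X) = X*(-1/8) = -X/8)
(1/N(-3, -10) + l)**2 = (1/(-1/8*(-10)) + 128)**2 = (1/(5/4) + 128)**2 = (4/5 + 128)**2 = (644/5)**2 = 414736/25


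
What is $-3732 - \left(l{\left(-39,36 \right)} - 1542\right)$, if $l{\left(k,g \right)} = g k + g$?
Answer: $-822$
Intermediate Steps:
$l{\left(k,g \right)} = g + g k$
$-3732 - \left(l{\left(-39,36 \right)} - 1542\right) = -3732 - \left(36 \left(1 - 39\right) - 1542\right) = -3732 - \left(36 \left(-38\right) - 1542\right) = -3732 - \left(-1368 - 1542\right) = -3732 - -2910 = -3732 + 2910 = -822$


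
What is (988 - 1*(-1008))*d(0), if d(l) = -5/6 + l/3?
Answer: -4990/3 ≈ -1663.3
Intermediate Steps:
d(l) = -⅚ + l/3 (d(l) = -5*⅙ + l*(⅓) = -⅚ + l/3)
(988 - 1*(-1008))*d(0) = (988 - 1*(-1008))*(-⅚ + (⅓)*0) = (988 + 1008)*(-⅚ + 0) = 1996*(-⅚) = -4990/3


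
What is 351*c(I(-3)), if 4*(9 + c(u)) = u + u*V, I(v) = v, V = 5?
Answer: -9477/2 ≈ -4738.5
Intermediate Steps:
c(u) = -9 + 3*u/2 (c(u) = -9 + (u + u*5)/4 = -9 + (u + 5*u)/4 = -9 + (6*u)/4 = -9 + 3*u/2)
351*c(I(-3)) = 351*(-9 + (3/2)*(-3)) = 351*(-9 - 9/2) = 351*(-27/2) = -9477/2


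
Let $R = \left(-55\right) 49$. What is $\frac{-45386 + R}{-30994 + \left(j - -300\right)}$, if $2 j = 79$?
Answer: $\frac{96162}{61309} \approx 1.5685$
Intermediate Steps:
$j = \frac{79}{2}$ ($j = \frac{1}{2} \cdot 79 = \frac{79}{2} \approx 39.5$)
$R = -2695$
$\frac{-45386 + R}{-30994 + \left(j - -300\right)} = \frac{-45386 - 2695}{-30994 + \left(\frac{79}{2} - -300\right)} = - \frac{48081}{-30994 + \left(\frac{79}{2} + 300\right)} = - \frac{48081}{-30994 + \frac{679}{2}} = - \frac{48081}{- \frac{61309}{2}} = \left(-48081\right) \left(- \frac{2}{61309}\right) = \frac{96162}{61309}$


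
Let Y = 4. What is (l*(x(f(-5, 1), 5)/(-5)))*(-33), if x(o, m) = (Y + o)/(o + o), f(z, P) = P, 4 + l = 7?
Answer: 99/2 ≈ 49.500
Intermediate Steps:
l = 3 (l = -4 + 7 = 3)
x(o, m) = (4 + o)/(2*o) (x(o, m) = (4 + o)/(o + o) = (4 + o)/((2*o)) = (4 + o)*(1/(2*o)) = (4 + o)/(2*o))
(l*(x(f(-5, 1), 5)/(-5)))*(-33) = (3*(((½)*(4 + 1)/1)/(-5)))*(-33) = (3*(((½)*1*5)*(-⅕)))*(-33) = (3*((5/2)*(-⅕)))*(-33) = (3*(-½))*(-33) = -3/2*(-33) = 99/2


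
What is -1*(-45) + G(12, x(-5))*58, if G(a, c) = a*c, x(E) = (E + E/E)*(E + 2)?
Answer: 8397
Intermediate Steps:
x(E) = (1 + E)*(2 + E) (x(E) = (E + 1)*(2 + E) = (1 + E)*(2 + E))
-1*(-45) + G(12, x(-5))*58 = -1*(-45) + (12*(2 + (-5)² + 3*(-5)))*58 = 45 + (12*(2 + 25 - 15))*58 = 45 + (12*12)*58 = 45 + 144*58 = 45 + 8352 = 8397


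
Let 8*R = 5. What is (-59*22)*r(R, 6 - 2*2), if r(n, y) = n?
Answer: -3245/4 ≈ -811.25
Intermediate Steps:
R = 5/8 (R = (⅛)*5 = 5/8 ≈ 0.62500)
(-59*22)*r(R, 6 - 2*2) = -59*22*(5/8) = -1298*5/8 = -3245/4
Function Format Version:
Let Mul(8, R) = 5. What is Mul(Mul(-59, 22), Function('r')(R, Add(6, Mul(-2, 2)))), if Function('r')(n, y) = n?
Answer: Rational(-3245, 4) ≈ -811.25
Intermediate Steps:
R = Rational(5, 8) (R = Mul(Rational(1, 8), 5) = Rational(5, 8) ≈ 0.62500)
Mul(Mul(-59, 22), Function('r')(R, Add(6, Mul(-2, 2)))) = Mul(Mul(-59, 22), Rational(5, 8)) = Mul(-1298, Rational(5, 8)) = Rational(-3245, 4)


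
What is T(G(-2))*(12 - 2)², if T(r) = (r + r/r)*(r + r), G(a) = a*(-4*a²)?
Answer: 211200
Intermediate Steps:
G(a) = -4*a³
T(r) = 2*r*(1 + r) (T(r) = (r + 1)*(2*r) = (1 + r)*(2*r) = 2*r*(1 + r))
T(G(-2))*(12 - 2)² = (2*(-4*(-2)³)*(1 - 4*(-2)³))*(12 - 2)² = (2*(-4*(-8))*(1 - 4*(-8)))*10² = (2*32*(1 + 32))*100 = (2*32*33)*100 = 2112*100 = 211200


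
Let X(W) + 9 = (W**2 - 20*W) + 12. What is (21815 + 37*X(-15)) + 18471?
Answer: 59822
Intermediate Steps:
X(W) = 3 + W**2 - 20*W (X(W) = -9 + ((W**2 - 20*W) + 12) = -9 + (12 + W**2 - 20*W) = 3 + W**2 - 20*W)
(21815 + 37*X(-15)) + 18471 = (21815 + 37*(3 + (-15)**2 - 20*(-15))) + 18471 = (21815 + 37*(3 + 225 + 300)) + 18471 = (21815 + 37*528) + 18471 = (21815 + 19536) + 18471 = 41351 + 18471 = 59822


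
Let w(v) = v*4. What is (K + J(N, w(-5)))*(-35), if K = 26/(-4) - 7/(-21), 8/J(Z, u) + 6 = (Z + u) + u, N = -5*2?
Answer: 1325/6 ≈ 220.83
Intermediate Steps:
w(v) = 4*v
N = -10
J(Z, u) = 8/(-6 + Z + 2*u) (J(Z, u) = 8/(-6 + ((Z + u) + u)) = 8/(-6 + (Z + 2*u)) = 8/(-6 + Z + 2*u))
K = -37/6 (K = 26*(-1/4) - 7*(-1/21) = -13/2 + 1/3 = -37/6 ≈ -6.1667)
(K + J(N, w(-5)))*(-35) = (-37/6 + 8/(-6 - 10 + 2*(4*(-5))))*(-35) = (-37/6 + 8/(-6 - 10 + 2*(-20)))*(-35) = (-37/6 + 8/(-6 - 10 - 40))*(-35) = (-37/6 + 8/(-56))*(-35) = (-37/6 + 8*(-1/56))*(-35) = (-37/6 - 1/7)*(-35) = -265/42*(-35) = 1325/6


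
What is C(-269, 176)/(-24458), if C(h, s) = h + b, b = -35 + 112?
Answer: 96/12229 ≈ 0.0078502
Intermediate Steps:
b = 77
C(h, s) = 77 + h (C(h, s) = h + 77 = 77 + h)
C(-269, 176)/(-24458) = (77 - 269)/(-24458) = -192*(-1/24458) = 96/12229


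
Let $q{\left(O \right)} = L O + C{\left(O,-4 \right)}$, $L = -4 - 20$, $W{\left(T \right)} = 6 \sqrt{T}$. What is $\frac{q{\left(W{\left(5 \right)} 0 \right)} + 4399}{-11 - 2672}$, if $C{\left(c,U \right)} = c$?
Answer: $- \frac{4399}{2683} \approx -1.6396$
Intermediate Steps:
$L = -24$ ($L = -4 - 20 = -24$)
$q{\left(O \right)} = - 23 O$ ($q{\left(O \right)} = - 24 O + O = - 23 O$)
$\frac{q{\left(W{\left(5 \right)} 0 \right)} + 4399}{-11 - 2672} = \frac{- 23 \cdot 6 \sqrt{5} \cdot 0 + 4399}{-11 - 2672} = \frac{\left(-23\right) 0 + 4399}{-2683} = \left(0 + 4399\right) \left(- \frac{1}{2683}\right) = 4399 \left(- \frac{1}{2683}\right) = - \frac{4399}{2683}$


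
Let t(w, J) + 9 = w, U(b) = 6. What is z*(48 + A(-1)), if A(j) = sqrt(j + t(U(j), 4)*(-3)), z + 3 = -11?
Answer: -672 - 28*sqrt(2) ≈ -711.60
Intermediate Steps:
z = -14 (z = -3 - 11 = -14)
t(w, J) = -9 + w
A(j) = sqrt(9 + j) (A(j) = sqrt(j + (-9 + 6)*(-3)) = sqrt(j - 3*(-3)) = sqrt(j + 9) = sqrt(9 + j))
z*(48 + A(-1)) = -14*(48 + sqrt(9 - 1)) = -14*(48 + sqrt(8)) = -14*(48 + 2*sqrt(2)) = -672 - 28*sqrt(2)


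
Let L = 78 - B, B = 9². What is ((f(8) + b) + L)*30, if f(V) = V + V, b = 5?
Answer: 540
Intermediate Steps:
B = 81
f(V) = 2*V
L = -3 (L = 78 - 1*81 = 78 - 81 = -3)
((f(8) + b) + L)*30 = ((2*8 + 5) - 3)*30 = ((16 + 5) - 3)*30 = (21 - 3)*30 = 18*30 = 540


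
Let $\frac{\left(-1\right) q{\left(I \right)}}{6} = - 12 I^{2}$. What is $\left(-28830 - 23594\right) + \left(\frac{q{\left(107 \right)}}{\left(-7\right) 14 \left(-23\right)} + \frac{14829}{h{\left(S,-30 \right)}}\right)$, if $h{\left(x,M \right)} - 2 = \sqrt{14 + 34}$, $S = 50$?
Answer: $- \frac{1307445331}{24794} + \frac{14829 \sqrt{3}}{11} \approx -50397.0$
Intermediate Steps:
$h{\left(x,M \right)} = 2 + 4 \sqrt{3}$ ($h{\left(x,M \right)} = 2 + \sqrt{14 + 34} = 2 + \sqrt{48} = 2 + 4 \sqrt{3}$)
$q{\left(I \right)} = 72 I^{2}$ ($q{\left(I \right)} = - 6 \left(- 12 I^{2}\right) = 72 I^{2}$)
$\left(-28830 - 23594\right) + \left(\frac{q{\left(107 \right)}}{\left(-7\right) 14 \left(-23\right)} + \frac{14829}{h{\left(S,-30 \right)}}\right) = \left(-28830 - 23594\right) + \left(\frac{72 \cdot 107^{2}}{\left(-7\right) 14 \left(-23\right)} + \frac{14829}{2 + 4 \sqrt{3}}\right) = -52424 + \left(\frac{72 \cdot 11449}{\left(-98\right) \left(-23\right)} + \frac{14829}{2 + 4 \sqrt{3}}\right) = -52424 + \left(\frac{824328}{2254} + \frac{14829}{2 + 4 \sqrt{3}}\right) = -52424 + \left(824328 \cdot \frac{1}{2254} + \frac{14829}{2 + 4 \sqrt{3}}\right) = -52424 + \left(\frac{412164}{1127} + \frac{14829}{2 + 4 \sqrt{3}}\right) = - \frac{58669684}{1127} + \frac{14829}{2 + 4 \sqrt{3}}$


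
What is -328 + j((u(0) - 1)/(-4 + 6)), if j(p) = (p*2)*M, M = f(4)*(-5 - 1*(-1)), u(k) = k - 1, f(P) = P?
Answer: -296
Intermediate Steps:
u(k) = -1 + k
M = -16 (M = 4*(-5 - 1*(-1)) = 4*(-5 + 1) = 4*(-4) = -16)
j(p) = -32*p (j(p) = (p*2)*(-16) = (2*p)*(-16) = -32*p)
-328 + j((u(0) - 1)/(-4 + 6)) = -328 - 32*((-1 + 0) - 1)/(-4 + 6) = -328 - 32*(-1 - 1)/2 = -328 - (-64)/2 = -328 - 32*(-1) = -328 + 32 = -296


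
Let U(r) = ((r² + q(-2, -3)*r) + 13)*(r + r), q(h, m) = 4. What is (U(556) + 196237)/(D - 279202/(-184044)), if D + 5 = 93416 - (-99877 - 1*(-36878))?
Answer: 650619978414/293740829 ≈ 2214.9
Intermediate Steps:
U(r) = 2*r*(13 + r² + 4*r) (U(r) = ((r² + 4*r) + 13)*(r + r) = (13 + r² + 4*r)*(2*r) = 2*r*(13 + r² + 4*r))
D = 156410 (D = -5 + (93416 - (-99877 - 1*(-36878))) = -5 + (93416 - (-99877 + 36878)) = -5 + (93416 - 1*(-62999)) = -5 + (93416 + 62999) = -5 + 156415 = 156410)
(U(556) + 196237)/(D - 279202/(-184044)) = (2*556*(13 + 556² + 4*556) + 196237)/(156410 - 279202/(-184044)) = (2*556*(13 + 309136 + 2224) + 196237)/(156410 - 279202*(-1/184044)) = (2*556*311373 + 196237)/(156410 + 2849/1878) = (346246776 + 196237)/(293740829/1878) = 346443013*(1878/293740829) = 650619978414/293740829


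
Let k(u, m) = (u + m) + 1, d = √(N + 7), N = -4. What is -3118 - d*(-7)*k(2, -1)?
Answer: -3118 + 14*√3 ≈ -3093.8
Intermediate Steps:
d = √3 (d = √(-4 + 7) = √3 ≈ 1.7320)
k(u, m) = 1 + m + u (k(u, m) = (m + u) + 1 = 1 + m + u)
-3118 - d*(-7)*k(2, -1) = -3118 - √3*(-7)*(1 - 1 + 2) = -3118 - (-7*√3)*2 = -3118 - (-14)*√3 = -3118 + 14*√3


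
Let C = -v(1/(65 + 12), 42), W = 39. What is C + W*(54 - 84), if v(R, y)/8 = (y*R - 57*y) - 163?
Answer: 212098/11 ≈ 19282.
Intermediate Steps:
v(R, y) = -1304 - 456*y + 8*R*y (v(R, y) = 8*((y*R - 57*y) - 163) = 8*((R*y - 57*y) - 163) = 8*((-57*y + R*y) - 163) = 8*(-163 - 57*y + R*y) = -1304 - 456*y + 8*R*y)
C = 224968/11 (C = -(-1304 - 456*42 + 8*42/(65 + 12)) = -(-1304 - 19152 + 8*42/77) = -(-1304 - 19152 + 8*(1/77)*42) = -(-1304 - 19152 + 48/11) = -1*(-224968/11) = 224968/11 ≈ 20452.)
C + W*(54 - 84) = 224968/11 + 39*(54 - 84) = 224968/11 + 39*(-30) = 224968/11 - 1170 = 212098/11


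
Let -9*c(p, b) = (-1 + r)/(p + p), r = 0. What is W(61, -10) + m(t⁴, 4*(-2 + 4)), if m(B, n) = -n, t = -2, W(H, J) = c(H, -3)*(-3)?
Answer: -2929/366 ≈ -8.0027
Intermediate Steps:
c(p, b) = 1/(18*p) (c(p, b) = -(-1 + 0)/(9*(p + p)) = -(-1)/(9*(2*p)) = -(-1)*1/(2*p)/9 = -(-1)/(18*p) = 1/(18*p))
W(H, J) = -1/(6*H) (W(H, J) = (1/(18*H))*(-3) = -1/(6*H))
W(61, -10) + m(t⁴, 4*(-2 + 4)) = -⅙/61 - 4*(-2 + 4) = -⅙*1/61 - 4*2 = -1/366 - 1*8 = -1/366 - 8 = -2929/366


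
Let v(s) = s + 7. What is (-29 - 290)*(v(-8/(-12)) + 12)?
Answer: -18821/3 ≈ -6273.7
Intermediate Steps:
v(s) = 7 + s
(-29 - 290)*(v(-8/(-12)) + 12) = (-29 - 290)*((7 - 8/(-12)) + 12) = -319*((7 - 8*(-1/12)) + 12) = -319*((7 + ⅔) + 12) = -319*(23/3 + 12) = -319*59/3 = -18821/3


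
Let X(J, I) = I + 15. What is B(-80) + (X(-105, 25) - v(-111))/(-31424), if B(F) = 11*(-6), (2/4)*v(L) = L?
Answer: -1037123/15712 ≈ -66.008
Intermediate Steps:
X(J, I) = 15 + I
v(L) = 2*L
B(F) = -66
B(-80) + (X(-105, 25) - v(-111))/(-31424) = -66 + ((15 + 25) - 2*(-111))/(-31424) = -66 + (40 - 1*(-222))*(-1/31424) = -66 + (40 + 222)*(-1/31424) = -66 + 262*(-1/31424) = -66 - 131/15712 = -1037123/15712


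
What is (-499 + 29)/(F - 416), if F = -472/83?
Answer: 3901/3500 ≈ 1.1146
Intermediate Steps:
F = -472/83 (F = -472*1/83 = -472/83 ≈ -5.6867)
(-499 + 29)/(F - 416) = (-499 + 29)/(-472/83 - 416) = -470/(-35000/83) = -470*(-83/35000) = 3901/3500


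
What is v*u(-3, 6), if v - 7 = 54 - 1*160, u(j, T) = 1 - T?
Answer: 495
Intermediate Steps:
v = -99 (v = 7 + (54 - 1*160) = 7 + (54 - 160) = 7 - 106 = -99)
v*u(-3, 6) = -99*(1 - 1*6) = -99*(1 - 6) = -99*(-5) = 495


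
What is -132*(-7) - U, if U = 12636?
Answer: -11712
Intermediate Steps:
-132*(-7) - U = -132*(-7) - 1*12636 = 924 - 12636 = -11712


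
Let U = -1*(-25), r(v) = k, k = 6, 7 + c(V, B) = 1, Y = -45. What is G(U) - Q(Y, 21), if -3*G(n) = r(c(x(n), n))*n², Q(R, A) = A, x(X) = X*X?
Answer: -1271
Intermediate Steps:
x(X) = X²
c(V, B) = -6 (c(V, B) = -7 + 1 = -6)
r(v) = 6
U = 25
G(n) = -2*n²
G(U) - Q(Y, 21) = -2*25² - 1*21 = -2*625 - 21 = -1250 - 21 = -1271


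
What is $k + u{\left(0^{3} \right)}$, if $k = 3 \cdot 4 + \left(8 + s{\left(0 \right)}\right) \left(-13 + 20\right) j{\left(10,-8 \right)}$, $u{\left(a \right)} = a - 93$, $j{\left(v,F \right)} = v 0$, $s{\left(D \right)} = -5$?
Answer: $-81$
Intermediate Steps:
$j{\left(v,F \right)} = 0$
$u{\left(a \right)} = -93 + a$ ($u{\left(a \right)} = a - 93 = -93 + a$)
$k = 12$ ($k = 3 \cdot 4 + \left(8 - 5\right) \left(-13 + 20\right) 0 = 12 + 3 \cdot 7 \cdot 0 = 12 + 21 \cdot 0 = 12 + 0 = 12$)
$k + u{\left(0^{3} \right)} = 12 - \left(93 - 0^{3}\right) = 12 + \left(-93 + 0\right) = 12 - 93 = -81$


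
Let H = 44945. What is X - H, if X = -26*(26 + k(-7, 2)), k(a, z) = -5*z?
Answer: -45361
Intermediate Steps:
X = -416 (X = -26*(26 - 5*2) = -26*(26 - 10) = -26*16 = -416)
X - H = -416 - 1*44945 = -416 - 44945 = -45361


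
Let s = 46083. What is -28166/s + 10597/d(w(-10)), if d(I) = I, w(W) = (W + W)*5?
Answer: -491158151/4608300 ≈ -106.58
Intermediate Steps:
w(W) = 10*W (w(W) = (2*W)*5 = 10*W)
-28166/s + 10597/d(w(-10)) = -28166/46083 + 10597/((10*(-10))) = -28166*1/46083 + 10597/(-100) = -28166/46083 + 10597*(-1/100) = -28166/46083 - 10597/100 = -491158151/4608300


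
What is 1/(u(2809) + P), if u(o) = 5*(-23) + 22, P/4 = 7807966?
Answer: 1/31231771 ≈ 3.2019e-8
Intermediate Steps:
P = 31231864 (P = 4*7807966 = 31231864)
u(o) = -93 (u(o) = -115 + 22 = -93)
1/(u(2809) + P) = 1/(-93 + 31231864) = 1/31231771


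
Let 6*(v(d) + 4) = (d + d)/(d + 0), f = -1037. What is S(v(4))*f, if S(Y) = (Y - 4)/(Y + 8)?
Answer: 23851/13 ≈ 1834.7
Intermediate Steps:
v(d) = -11/3 (v(d) = -4 + ((d + d)/(d + 0))/6 = -4 + ((2*d)/d)/6 = -4 + (⅙)*2 = -4 + ⅓ = -11/3)
S(Y) = (-4 + Y)/(8 + Y)
S(v(4))*f = ((-4 - 11/3)/(8 - 11/3))*(-1037) = (-23/3/(13/3))*(-1037) = ((3/13)*(-23/3))*(-1037) = -23/13*(-1037) = 23851/13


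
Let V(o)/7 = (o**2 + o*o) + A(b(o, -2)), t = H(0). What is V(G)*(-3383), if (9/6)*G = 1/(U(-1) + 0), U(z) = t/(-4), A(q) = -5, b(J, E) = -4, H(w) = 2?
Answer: 307853/9 ≈ 34206.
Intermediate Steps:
t = 2
U(z) = -1/2 (U(z) = 2/(-4) = 2*(-1/4) = -1/2)
G = -4/3 (G = 2/(3*(-1/2 + 0)) = 2/(3*(-1/2)) = (2/3)*(-2) = -4/3 ≈ -1.3333)
V(o) = -35 + 14*o**2 (V(o) = 7*((o**2 + o*o) - 5) = 7*((o**2 + o**2) - 5) = 7*(2*o**2 - 5) = 7*(-5 + 2*o**2) = -35 + 14*o**2)
V(G)*(-3383) = (-35 + 14*(-4/3)**2)*(-3383) = (-35 + 14*(16/9))*(-3383) = (-35 + 224/9)*(-3383) = -91/9*(-3383) = 307853/9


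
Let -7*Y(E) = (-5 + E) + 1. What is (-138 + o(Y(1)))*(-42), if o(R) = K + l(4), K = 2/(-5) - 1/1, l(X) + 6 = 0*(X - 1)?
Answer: 30534/5 ≈ 6106.8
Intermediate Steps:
l(X) = -6 (l(X) = -6 + 0*(X - 1) = -6 + 0*(-1 + X) = -6 + 0 = -6)
K = -7/5 (K = 2*(-1/5) - 1*1 = -2/5 - 1 = -7/5 ≈ -1.4000)
Y(E) = 4/7 - E/7 (Y(E) = -((-5 + E) + 1)/7 = -(-4 + E)/7 = 4/7 - E/7)
o(R) = -37/5 (o(R) = -7/5 - 6 = -37/5)
(-138 + o(Y(1)))*(-42) = (-138 - 37/5)*(-42) = -727/5*(-42) = 30534/5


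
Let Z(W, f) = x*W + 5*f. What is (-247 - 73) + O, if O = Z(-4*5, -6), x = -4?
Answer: -270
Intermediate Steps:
Z(W, f) = -4*W + 5*f
O = 50 (O = -(-16)*5 + 5*(-6) = -4*(-20) - 30 = 80 - 30 = 50)
(-247 - 73) + O = (-247 - 73) + 50 = -320 + 50 = -270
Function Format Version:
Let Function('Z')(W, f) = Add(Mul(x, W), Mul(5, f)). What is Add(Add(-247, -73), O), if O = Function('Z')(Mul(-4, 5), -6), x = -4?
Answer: -270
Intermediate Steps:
Function('Z')(W, f) = Add(Mul(-4, W), Mul(5, f))
O = 50 (O = Add(Mul(-4, Mul(-4, 5)), Mul(5, -6)) = Add(Mul(-4, -20), -30) = Add(80, -30) = 50)
Add(Add(-247, -73), O) = Add(Add(-247, -73), 50) = Add(-320, 50) = -270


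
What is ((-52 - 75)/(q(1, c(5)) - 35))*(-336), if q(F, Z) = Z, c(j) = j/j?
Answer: -21336/17 ≈ -1255.1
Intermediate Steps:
c(j) = 1
((-52 - 75)/(q(1, c(5)) - 35))*(-336) = ((-52 - 75)/(1 - 35))*(-336) = -127/(-34)*(-336) = -127*(-1/34)*(-336) = (127/34)*(-336) = -21336/17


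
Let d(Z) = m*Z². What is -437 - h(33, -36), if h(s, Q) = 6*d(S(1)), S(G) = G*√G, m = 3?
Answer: -455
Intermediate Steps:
S(G) = G^(3/2)
d(Z) = 3*Z²
h(s, Q) = 18 (h(s, Q) = 6*(3*(1^(3/2))²) = 6*(3*1²) = 6*(3*1) = 6*3 = 18)
-437 - h(33, -36) = -437 - 1*18 = -437 - 18 = -455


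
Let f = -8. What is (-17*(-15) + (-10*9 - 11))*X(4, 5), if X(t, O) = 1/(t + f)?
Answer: -77/2 ≈ -38.500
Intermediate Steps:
X(t, O) = 1/(-8 + t) (X(t, O) = 1/(t - 8) = 1/(-8 + t))
(-17*(-15) + (-10*9 - 11))*X(4, 5) = (-17*(-15) + (-10*9 - 11))/(-8 + 4) = (255 + (-90 - 11))/(-4) = (255 - 101)*(-¼) = 154*(-¼) = -77/2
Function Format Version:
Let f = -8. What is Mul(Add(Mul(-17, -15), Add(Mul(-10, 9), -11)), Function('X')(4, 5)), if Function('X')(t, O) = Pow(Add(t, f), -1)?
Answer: Rational(-77, 2) ≈ -38.500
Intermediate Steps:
Function('X')(t, O) = Pow(Add(-8, t), -1) (Function('X')(t, O) = Pow(Add(t, -8), -1) = Pow(Add(-8, t), -1))
Mul(Add(Mul(-17, -15), Add(Mul(-10, 9), -11)), Function('X')(4, 5)) = Mul(Add(Mul(-17, -15), Add(Mul(-10, 9), -11)), Pow(Add(-8, 4), -1)) = Mul(Add(255, Add(-90, -11)), Pow(-4, -1)) = Mul(Add(255, -101), Rational(-1, 4)) = Mul(154, Rational(-1, 4)) = Rational(-77, 2)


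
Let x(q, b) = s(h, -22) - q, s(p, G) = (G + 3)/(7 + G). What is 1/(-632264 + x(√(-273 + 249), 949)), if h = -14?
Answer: -142259115/89945136896881 + 450*I*√6/89945136896881 ≈ -1.5816e-6 + 1.2255e-11*I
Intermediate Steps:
s(p, G) = (3 + G)/(7 + G)
x(q, b) = 19/15 - q (x(q, b) = (3 - 22)/(7 - 22) - q = -19/(-15) - q = -1/15*(-19) - q = 19/15 - q)
1/(-632264 + x(√(-273 + 249), 949)) = 1/(-632264 + (19/15 - √(-273 + 249))) = 1/(-632264 + (19/15 - √(-24))) = 1/(-632264 + (19/15 - 2*I*√6)) = 1/(-9483941/15 - 2*I*√6)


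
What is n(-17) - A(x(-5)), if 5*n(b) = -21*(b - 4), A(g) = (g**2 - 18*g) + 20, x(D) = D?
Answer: -234/5 ≈ -46.800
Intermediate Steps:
A(g) = 20 + g**2 - 18*g
n(b) = 84/5 - 21*b/5 (n(b) = (-21*(b - 4))/5 = (-21*(-4 + b))/5 = (84 - 21*b)/5 = 84/5 - 21*b/5)
n(-17) - A(x(-5)) = (84/5 - 21/5*(-17)) - (20 + (-5)**2 - 18*(-5)) = (84/5 + 357/5) - (20 + 25 + 90) = 441/5 - 1*135 = 441/5 - 135 = -234/5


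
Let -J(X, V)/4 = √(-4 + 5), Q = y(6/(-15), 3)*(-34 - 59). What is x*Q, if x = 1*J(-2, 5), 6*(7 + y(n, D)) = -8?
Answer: -3100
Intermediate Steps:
y(n, D) = -25/3 (y(n, D) = -7 + (⅙)*(-8) = -7 - 4/3 = -25/3)
Q = 775 (Q = -25*(-34 - 59)/3 = -25/3*(-93) = 775)
J(X, V) = -4 (J(X, V) = -4*√(-4 + 5) = -4*√1 = -4*1 = -4)
x = -4 (x = 1*(-4) = -4)
x*Q = -4*775 = -3100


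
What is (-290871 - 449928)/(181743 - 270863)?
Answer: 740799/89120 ≈ 8.3124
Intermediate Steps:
(-290871 - 449928)/(181743 - 270863) = -740799/(-89120) = -740799*(-1/89120) = 740799/89120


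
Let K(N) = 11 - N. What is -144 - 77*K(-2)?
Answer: -1145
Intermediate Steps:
-144 - 77*K(-2) = -144 - 77*(11 - 1*(-2)) = -144 - 77*(11 + 2) = -144 - 77*13 = -144 - 1001 = -1145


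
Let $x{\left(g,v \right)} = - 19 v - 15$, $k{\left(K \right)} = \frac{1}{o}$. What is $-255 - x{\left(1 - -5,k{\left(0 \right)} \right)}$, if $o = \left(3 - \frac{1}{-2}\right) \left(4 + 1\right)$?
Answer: $- \frac{8362}{35} \approx -238.91$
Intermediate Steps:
$o = \frac{35}{2}$ ($o = \left(3 - - \frac{1}{2}\right) 5 = \left(3 + \frac{1}{2}\right) 5 = \frac{7}{2} \cdot 5 = \frac{35}{2} \approx 17.5$)
$k{\left(K \right)} = \frac{2}{35}$ ($k{\left(K \right)} = \frac{1}{\frac{35}{2}} = \frac{2}{35}$)
$x{\left(g,v \right)} = -15 - 19 v$
$-255 - x{\left(1 - -5,k{\left(0 \right)} \right)} = -255 - \left(-15 - \frac{38}{35}\right) = -255 - - \frac{563}{35} = -255 + \frac{563}{35} = - \frac{8362}{35}$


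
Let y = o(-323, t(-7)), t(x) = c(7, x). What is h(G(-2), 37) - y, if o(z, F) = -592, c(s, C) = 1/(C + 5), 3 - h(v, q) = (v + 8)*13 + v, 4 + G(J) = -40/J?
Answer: 267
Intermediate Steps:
G(J) = -4 - 40/J
h(v, q) = -101 - 14*v (h(v, q) = 3 - ((v + 8)*13 + v) = 3 - ((8 + v)*13 + v) = 3 - ((104 + 13*v) + v) = 3 - (104 + 14*v) = 3 + (-104 - 14*v) = -101 - 14*v)
c(s, C) = 1/(5 + C)
t(x) = 1/(5 + x)
y = -592
h(G(-2), 37) - y = (-101 - 14*(-4 - 40/(-2))) - 1*(-592) = (-101 - 14*(-4 - 40*(-½))) + 592 = (-101 - 14*(-4 + 20)) + 592 = (-101 - 14*16) + 592 = (-101 - 224) + 592 = -325 + 592 = 267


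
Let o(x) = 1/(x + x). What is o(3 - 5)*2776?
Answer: -694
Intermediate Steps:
o(x) = 1/(2*x)
o(3 - 5)*2776 = (1/(2*(3 - 5)))*2776 = ((½)/(-2))*2776 = ((½)*(-½))*2776 = -¼*2776 = -694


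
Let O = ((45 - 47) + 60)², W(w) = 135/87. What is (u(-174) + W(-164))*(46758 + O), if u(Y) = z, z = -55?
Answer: -77689100/29 ≈ -2.6789e+6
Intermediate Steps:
W(w) = 45/29 (W(w) = 135*(1/87) = 45/29)
O = 3364 (O = (-2 + 60)² = 58² = 3364)
u(Y) = -55
(u(-174) + W(-164))*(46758 + O) = (-55 + 45/29)*(46758 + 3364) = -1550/29*50122 = -77689100/29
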